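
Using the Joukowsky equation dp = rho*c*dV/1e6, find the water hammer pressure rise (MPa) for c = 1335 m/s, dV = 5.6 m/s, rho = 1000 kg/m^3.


dp = 1000 * 1335 * 5.6 / 1e6 = 7.4760 MPa


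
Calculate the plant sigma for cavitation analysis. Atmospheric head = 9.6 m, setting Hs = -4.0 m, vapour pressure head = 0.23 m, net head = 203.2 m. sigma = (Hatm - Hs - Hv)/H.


sigma = (9.6 - (-4.0) - 0.23) / 203.2 = 0.0658


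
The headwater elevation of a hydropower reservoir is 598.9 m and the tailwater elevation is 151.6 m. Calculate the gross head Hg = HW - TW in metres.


Hg = 598.9 - 151.6 = 447.3000 m


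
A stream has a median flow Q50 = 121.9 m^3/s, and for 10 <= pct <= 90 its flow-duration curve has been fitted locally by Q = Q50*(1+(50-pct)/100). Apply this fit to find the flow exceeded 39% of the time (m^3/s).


Q = 121.9 * (1 + (50 - 39)/100) = 135.3090 m^3/s


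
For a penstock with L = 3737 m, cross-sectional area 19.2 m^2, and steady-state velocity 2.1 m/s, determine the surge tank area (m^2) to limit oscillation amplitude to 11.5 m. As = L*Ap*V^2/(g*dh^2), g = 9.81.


As = 3737 * 19.2 * 2.1^2 / (9.81 * 11.5^2) = 243.8924 m^2


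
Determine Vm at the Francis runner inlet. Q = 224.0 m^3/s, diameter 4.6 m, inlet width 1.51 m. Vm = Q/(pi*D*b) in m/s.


Vm = 224.0 / (pi * 4.6 * 1.51) = 10.2651 m/s


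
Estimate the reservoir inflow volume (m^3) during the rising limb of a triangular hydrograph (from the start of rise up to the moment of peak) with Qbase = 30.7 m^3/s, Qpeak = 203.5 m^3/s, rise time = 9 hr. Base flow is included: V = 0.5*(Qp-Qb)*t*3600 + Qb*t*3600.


V = 0.5*(203.5 - 30.7)*9*3600 + 30.7*9*3600 = 3.7940e+06 m^3


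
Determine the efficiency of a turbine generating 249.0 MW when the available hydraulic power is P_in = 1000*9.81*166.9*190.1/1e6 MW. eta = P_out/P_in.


P_in = 1000 * 9.81 * 166.9 * 190.1 / 1e6 = 311.2486 MW
eta = 249.0 / 311.2486 = 0.8000


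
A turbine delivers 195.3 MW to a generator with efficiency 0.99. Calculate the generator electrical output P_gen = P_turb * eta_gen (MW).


P_gen = 195.3 * 0.99 = 193.3470 MW


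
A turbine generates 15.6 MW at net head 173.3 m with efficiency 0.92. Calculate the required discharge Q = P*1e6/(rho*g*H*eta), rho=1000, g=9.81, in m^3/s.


Q = 15.6 * 1e6 / (1000 * 9.81 * 173.3 * 0.92) = 9.9740 m^3/s


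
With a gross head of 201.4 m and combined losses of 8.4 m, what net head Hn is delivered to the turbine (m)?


Hn = 201.4 - 8.4 = 193.0000 m


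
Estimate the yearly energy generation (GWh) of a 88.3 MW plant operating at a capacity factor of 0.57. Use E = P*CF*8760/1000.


E = 88.3 * 0.57 * 8760 / 1000 = 440.8996 GWh


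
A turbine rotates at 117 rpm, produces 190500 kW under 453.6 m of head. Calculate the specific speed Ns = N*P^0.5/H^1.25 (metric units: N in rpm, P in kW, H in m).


Ns = 117 * 190500^0.5 / 453.6^1.25 = 24.3945


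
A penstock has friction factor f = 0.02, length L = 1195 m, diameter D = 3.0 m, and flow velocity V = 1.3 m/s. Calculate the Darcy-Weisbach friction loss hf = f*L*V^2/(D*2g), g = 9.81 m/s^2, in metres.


hf = 0.02 * 1195 * 1.3^2 / (3.0 * 2 * 9.81) = 0.6862 m


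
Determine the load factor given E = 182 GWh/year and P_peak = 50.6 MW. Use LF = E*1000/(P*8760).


LF = 182 * 1000 / (50.6 * 8760) = 0.4106


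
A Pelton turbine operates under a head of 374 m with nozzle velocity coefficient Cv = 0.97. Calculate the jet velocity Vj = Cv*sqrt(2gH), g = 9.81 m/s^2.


Vj = 0.97 * sqrt(2*9.81*374) = 83.0916 m/s


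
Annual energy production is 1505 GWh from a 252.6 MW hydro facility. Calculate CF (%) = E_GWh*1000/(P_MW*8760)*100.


CF = 1505 * 1000 / (252.6 * 8760) * 100 = 68.0141 %


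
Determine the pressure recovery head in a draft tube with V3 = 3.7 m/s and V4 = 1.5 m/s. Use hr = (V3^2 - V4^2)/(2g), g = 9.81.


hr = (3.7^2 - 1.5^2) / (2*9.81) = 0.5831 m


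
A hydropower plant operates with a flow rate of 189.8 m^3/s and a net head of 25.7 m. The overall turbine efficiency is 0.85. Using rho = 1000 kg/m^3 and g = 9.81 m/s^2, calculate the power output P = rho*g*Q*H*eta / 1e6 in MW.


P = 1000 * 9.81 * 189.8 * 25.7 * 0.85 / 1e6 = 40.6740 MW


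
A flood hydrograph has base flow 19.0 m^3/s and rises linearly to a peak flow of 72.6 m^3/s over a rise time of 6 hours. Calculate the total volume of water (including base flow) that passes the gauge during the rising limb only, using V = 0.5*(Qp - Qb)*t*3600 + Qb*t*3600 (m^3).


V = 0.5*(72.6 - 19.0)*6*3600 + 19.0*6*3600 = 989280.0000 m^3


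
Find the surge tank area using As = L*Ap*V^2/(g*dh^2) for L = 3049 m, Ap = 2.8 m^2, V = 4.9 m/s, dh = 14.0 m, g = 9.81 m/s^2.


As = 3049 * 2.8 * 4.9^2 / (9.81 * 14.0^2) = 106.6062 m^2


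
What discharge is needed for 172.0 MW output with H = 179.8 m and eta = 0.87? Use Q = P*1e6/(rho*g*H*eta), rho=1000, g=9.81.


Q = 172.0 * 1e6 / (1000 * 9.81 * 179.8 * 0.87) = 112.0858 m^3/s


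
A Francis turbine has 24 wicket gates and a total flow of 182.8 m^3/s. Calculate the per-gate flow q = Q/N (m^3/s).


q = 182.8 / 24 = 7.6167 m^3/s


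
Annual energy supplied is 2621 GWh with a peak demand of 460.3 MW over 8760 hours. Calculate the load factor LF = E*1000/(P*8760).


LF = 2621 * 1000 / (460.3 * 8760) = 0.6500


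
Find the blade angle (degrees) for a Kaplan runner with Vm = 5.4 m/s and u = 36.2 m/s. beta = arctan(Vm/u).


beta = arctan(5.4 / 36.2) = 8.4843 degrees


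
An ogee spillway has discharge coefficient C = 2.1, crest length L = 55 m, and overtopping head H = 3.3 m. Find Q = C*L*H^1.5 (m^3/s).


Q = 2.1 * 55 * 3.3^1.5 = 692.3934 m^3/s


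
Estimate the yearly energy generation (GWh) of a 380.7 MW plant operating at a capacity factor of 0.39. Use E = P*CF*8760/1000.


E = 380.7 * 0.39 * 8760 / 1000 = 1300.6235 GWh


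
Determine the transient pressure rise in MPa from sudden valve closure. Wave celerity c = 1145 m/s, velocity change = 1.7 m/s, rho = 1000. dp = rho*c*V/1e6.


dp = 1000 * 1145 * 1.7 / 1e6 = 1.9465 MPa


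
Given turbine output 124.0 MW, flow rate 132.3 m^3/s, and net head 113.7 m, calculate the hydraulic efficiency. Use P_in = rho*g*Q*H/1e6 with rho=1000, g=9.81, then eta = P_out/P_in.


P_in = 1000 * 9.81 * 132.3 * 113.7 / 1e6 = 147.5670 MW
eta = 124.0 / 147.5670 = 0.8403


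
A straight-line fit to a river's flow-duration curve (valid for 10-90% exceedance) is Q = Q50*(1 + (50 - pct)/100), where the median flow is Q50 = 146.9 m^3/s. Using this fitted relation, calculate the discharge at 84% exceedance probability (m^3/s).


Q = 146.9 * (1 + (50 - 84)/100) = 96.9540 m^3/s


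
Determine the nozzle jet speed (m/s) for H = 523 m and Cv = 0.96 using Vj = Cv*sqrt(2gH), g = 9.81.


Vj = 0.96 * sqrt(2*9.81*523) = 97.2460 m/s


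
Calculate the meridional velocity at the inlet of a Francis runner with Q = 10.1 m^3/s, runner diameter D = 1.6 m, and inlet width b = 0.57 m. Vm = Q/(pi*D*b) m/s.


Vm = 10.1 / (pi * 1.6 * 0.57) = 3.5251 m/s


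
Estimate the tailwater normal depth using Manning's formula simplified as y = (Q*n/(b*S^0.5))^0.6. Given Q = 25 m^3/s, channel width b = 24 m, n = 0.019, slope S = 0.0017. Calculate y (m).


y = (25 * 0.019 / (24 * 0.0017^0.5))^0.6 = 0.6438 m


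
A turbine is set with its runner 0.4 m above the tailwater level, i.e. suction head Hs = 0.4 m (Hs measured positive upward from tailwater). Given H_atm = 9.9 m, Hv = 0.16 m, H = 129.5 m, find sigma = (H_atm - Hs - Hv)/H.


sigma = (9.9 - 0.4 - 0.16) / 129.5 = 0.0721


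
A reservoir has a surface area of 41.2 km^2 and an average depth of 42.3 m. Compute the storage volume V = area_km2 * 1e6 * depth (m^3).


V = 41.2 * 1e6 * 42.3 = 1.7428e+09 m^3


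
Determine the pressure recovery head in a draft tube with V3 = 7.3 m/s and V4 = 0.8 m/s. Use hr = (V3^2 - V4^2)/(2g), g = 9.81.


hr = (7.3^2 - 0.8^2) / (2*9.81) = 2.6835 m


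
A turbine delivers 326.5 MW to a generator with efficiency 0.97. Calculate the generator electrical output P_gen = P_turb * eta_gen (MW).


P_gen = 326.5 * 0.97 = 316.7050 MW


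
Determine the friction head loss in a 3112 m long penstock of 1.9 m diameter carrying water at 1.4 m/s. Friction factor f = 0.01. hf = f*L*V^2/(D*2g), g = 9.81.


hf = 0.01 * 3112 * 1.4^2 / (1.9 * 2 * 9.81) = 1.6362 m


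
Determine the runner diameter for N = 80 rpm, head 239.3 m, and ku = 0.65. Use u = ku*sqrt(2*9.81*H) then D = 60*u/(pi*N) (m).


u = 0.65 * sqrt(2*9.81*239.3) = 44.5384 m/s
D = 60 * 44.5384 / (pi * 80) = 10.6327 m


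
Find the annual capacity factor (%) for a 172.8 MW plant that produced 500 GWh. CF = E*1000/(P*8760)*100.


CF = 500 * 1000 / (172.8 * 8760) * 100 = 33.0310 %


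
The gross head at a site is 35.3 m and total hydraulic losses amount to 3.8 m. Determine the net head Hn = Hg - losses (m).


Hn = 35.3 - 3.8 = 31.5000 m


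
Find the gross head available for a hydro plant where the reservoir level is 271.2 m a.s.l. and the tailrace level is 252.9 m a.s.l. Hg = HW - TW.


Hg = 271.2 - 252.9 = 18.3000 m


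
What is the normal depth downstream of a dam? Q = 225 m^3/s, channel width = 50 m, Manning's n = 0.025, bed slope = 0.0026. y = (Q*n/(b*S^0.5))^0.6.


y = (225 * 0.025 / (50 * 0.0026^0.5))^0.6 = 1.6077 m


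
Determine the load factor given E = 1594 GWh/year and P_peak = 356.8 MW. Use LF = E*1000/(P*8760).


LF = 1594 * 1000 / (356.8 * 8760) = 0.5100


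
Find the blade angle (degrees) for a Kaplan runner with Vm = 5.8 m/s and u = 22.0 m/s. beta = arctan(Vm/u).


beta = arctan(5.8 / 22.0) = 14.7692 degrees


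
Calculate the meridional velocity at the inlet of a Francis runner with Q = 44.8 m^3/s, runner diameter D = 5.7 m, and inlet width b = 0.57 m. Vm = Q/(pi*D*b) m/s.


Vm = 44.8 / (pi * 5.7 * 0.57) = 4.3891 m/s


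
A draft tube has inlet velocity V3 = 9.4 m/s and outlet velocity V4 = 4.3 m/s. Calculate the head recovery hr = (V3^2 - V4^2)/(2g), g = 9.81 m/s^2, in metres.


hr = (9.4^2 - 4.3^2) / (2*9.81) = 3.5612 m


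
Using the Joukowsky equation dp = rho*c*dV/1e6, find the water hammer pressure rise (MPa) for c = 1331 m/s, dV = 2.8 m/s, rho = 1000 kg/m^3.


dp = 1000 * 1331 * 2.8 / 1e6 = 3.7268 MPa


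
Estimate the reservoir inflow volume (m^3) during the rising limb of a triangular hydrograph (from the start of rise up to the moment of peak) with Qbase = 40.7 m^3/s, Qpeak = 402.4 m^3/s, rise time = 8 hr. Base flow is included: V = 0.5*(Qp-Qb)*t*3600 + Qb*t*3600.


V = 0.5*(402.4 - 40.7)*8*3600 + 40.7*8*3600 = 6.3806e+06 m^3


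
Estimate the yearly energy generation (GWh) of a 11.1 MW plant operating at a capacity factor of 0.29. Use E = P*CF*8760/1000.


E = 11.1 * 0.29 * 8760 / 1000 = 28.1984 GWh


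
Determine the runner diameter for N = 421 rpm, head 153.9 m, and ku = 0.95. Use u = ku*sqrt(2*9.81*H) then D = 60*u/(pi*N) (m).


u = 0.95 * sqrt(2*9.81*153.9) = 52.2026 m/s
D = 60 * 52.2026 / (pi * 421) = 2.3682 m


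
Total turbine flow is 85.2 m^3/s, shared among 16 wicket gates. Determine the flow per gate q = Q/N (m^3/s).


q = 85.2 / 16 = 5.3250 m^3/s


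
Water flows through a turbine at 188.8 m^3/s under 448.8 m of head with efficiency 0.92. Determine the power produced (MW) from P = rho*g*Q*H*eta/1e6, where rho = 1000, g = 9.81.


P = 1000 * 9.81 * 188.8 * 448.8 * 0.92 / 1e6 = 764.7362 MW


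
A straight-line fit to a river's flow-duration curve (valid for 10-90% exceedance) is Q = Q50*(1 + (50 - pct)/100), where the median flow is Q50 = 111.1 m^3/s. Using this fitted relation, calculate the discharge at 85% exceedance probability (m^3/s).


Q = 111.1 * (1 + (50 - 85)/100) = 72.2150 m^3/s


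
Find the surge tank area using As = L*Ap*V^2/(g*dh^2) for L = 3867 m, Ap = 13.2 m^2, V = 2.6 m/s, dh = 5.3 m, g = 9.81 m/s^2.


As = 3867 * 13.2 * 2.6^2 / (9.81 * 5.3^2) = 1252.2010 m^2


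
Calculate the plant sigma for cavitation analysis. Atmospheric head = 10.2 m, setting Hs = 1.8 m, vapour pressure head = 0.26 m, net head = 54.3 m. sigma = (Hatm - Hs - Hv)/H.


sigma = (10.2 - 1.8 - 0.26) / 54.3 = 0.1499


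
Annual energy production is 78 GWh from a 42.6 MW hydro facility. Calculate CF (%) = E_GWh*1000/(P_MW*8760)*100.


CF = 78 * 1000 / (42.6 * 8760) * 100 = 20.9017 %


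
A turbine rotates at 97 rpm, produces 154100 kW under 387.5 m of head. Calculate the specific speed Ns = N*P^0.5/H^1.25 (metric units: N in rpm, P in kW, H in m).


Ns = 97 * 154100^0.5 / 387.5^1.25 = 22.1479


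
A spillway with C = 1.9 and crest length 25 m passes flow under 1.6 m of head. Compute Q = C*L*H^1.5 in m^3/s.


Q = 1.9 * 25 * 1.6^1.5 = 96.1332 m^3/s


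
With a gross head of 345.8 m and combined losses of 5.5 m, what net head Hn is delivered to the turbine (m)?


Hn = 345.8 - 5.5 = 340.3000 m


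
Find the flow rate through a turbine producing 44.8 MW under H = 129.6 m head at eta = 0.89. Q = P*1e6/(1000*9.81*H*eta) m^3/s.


Q = 44.8 * 1e6 / (1000 * 9.81 * 129.6 * 0.89) = 39.5926 m^3/s


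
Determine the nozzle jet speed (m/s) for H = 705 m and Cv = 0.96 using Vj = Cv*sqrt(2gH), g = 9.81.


Vj = 0.96 * sqrt(2*9.81*705) = 112.9056 m/s


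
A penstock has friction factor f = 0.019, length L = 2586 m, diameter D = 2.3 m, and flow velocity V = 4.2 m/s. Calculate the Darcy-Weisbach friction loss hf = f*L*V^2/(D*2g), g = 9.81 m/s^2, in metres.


hf = 0.019 * 2586 * 4.2^2 / (2.3 * 2 * 9.81) = 19.2067 m


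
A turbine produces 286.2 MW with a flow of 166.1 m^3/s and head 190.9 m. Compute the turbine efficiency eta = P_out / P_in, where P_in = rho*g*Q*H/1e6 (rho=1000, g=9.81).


P_in = 1000 * 9.81 * 166.1 * 190.9 / 1e6 = 311.0603 MW
eta = 286.2 / 311.0603 = 0.9201


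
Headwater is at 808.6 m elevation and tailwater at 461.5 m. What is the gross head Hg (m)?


Hg = 808.6 - 461.5 = 347.1000 m


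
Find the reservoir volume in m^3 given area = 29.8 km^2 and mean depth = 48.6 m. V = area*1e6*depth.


V = 29.8 * 1e6 * 48.6 = 1.4483e+09 m^3


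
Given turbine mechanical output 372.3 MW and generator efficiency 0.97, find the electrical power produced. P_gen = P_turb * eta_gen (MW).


P_gen = 372.3 * 0.97 = 361.1310 MW


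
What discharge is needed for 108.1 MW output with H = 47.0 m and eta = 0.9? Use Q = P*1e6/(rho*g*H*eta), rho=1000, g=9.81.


Q = 108.1 * 1e6 / (1000 * 9.81 * 47.0 * 0.9) = 260.5052 m^3/s


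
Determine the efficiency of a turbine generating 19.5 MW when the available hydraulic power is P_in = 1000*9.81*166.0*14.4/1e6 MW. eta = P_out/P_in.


P_in = 1000 * 9.81 * 166.0 * 14.4 / 1e6 = 23.4498 MW
eta = 19.5 / 23.4498 = 0.8316


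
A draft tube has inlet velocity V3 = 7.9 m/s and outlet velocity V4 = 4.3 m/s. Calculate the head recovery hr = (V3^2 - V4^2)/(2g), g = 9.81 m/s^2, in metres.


hr = (7.9^2 - 4.3^2) / (2*9.81) = 2.2385 m


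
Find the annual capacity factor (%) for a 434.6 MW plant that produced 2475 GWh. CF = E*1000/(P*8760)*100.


CF = 2475 * 1000 / (434.6 * 8760) * 100 = 65.0102 %


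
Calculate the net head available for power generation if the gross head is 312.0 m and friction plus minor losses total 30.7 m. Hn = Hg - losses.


Hn = 312.0 - 30.7 = 281.3000 m


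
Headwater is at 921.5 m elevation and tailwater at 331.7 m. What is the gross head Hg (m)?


Hg = 921.5 - 331.7 = 589.8000 m


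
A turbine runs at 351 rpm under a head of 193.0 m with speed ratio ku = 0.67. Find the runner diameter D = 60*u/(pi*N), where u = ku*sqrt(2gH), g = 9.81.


u = 0.67 * sqrt(2*9.81*193.0) = 41.2290 m/s
D = 60 * 41.2290 / (pi * 351) = 2.2434 m


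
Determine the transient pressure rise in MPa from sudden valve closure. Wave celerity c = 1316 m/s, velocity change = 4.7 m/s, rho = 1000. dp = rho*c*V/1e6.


dp = 1000 * 1316 * 4.7 / 1e6 = 6.1852 MPa


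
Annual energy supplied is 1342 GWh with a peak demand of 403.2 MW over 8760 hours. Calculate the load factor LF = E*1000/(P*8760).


LF = 1342 * 1000 / (403.2 * 8760) = 0.3800


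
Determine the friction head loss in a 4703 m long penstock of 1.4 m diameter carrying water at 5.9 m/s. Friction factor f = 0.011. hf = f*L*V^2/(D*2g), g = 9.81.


hf = 0.011 * 4703 * 5.9^2 / (1.4 * 2 * 9.81) = 65.5609 m


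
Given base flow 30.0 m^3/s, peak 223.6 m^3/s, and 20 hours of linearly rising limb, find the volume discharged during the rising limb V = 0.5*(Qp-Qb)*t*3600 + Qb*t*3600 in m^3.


V = 0.5*(223.6 - 30.0)*20*3600 + 30.0*20*3600 = 9.1296e+06 m^3


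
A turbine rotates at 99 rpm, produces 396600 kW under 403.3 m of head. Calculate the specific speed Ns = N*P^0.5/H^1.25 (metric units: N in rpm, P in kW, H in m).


Ns = 99 * 396600^0.5 / 403.3^1.25 = 34.4966


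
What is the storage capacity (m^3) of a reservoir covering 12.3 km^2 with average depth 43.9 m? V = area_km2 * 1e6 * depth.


V = 12.3 * 1e6 * 43.9 = 5.3997e+08 m^3


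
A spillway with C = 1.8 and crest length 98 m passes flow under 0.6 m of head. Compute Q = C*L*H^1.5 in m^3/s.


Q = 1.8 * 98 * 0.6^1.5 = 81.9833 m^3/s


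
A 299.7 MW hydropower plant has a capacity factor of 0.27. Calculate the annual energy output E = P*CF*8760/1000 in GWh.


E = 299.7 * 0.27 * 8760 / 1000 = 708.8504 GWh


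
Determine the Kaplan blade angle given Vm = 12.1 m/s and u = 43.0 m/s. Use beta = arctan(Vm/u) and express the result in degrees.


beta = arctan(12.1 / 43.0) = 15.7164 degrees


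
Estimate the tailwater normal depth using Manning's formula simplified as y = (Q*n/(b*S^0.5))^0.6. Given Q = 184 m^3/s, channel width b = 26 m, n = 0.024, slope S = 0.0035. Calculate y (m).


y = (184 * 0.024 / (26 * 0.0035^0.5))^0.6 = 1.8828 m


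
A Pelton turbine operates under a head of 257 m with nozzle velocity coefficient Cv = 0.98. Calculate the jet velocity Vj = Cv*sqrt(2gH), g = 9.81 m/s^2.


Vj = 0.98 * sqrt(2*9.81*257) = 69.5892 m/s


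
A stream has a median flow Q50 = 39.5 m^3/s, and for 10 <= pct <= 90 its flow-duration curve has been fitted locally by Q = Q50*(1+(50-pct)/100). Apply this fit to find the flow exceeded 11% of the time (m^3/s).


Q = 39.5 * (1 + (50 - 11)/100) = 54.9050 m^3/s


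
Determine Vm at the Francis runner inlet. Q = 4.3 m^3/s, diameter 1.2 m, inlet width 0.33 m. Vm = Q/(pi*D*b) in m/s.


Vm = 4.3 / (pi * 1.2 * 0.33) = 3.4564 m/s


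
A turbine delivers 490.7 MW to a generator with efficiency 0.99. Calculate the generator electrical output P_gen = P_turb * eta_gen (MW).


P_gen = 490.7 * 0.99 = 485.7930 MW


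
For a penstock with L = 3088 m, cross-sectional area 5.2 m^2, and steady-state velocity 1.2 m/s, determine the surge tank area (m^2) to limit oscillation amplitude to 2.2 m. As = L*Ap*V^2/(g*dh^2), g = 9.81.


As = 3088 * 5.2 * 1.2^2 / (9.81 * 2.2^2) = 486.9998 m^2


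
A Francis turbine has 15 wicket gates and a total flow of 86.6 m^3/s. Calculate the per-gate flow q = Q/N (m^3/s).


q = 86.6 / 15 = 5.7733 m^3/s


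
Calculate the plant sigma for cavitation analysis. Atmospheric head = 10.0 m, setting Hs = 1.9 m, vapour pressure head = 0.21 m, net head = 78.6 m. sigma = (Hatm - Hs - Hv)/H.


sigma = (10.0 - 1.9 - 0.21) / 78.6 = 0.1004


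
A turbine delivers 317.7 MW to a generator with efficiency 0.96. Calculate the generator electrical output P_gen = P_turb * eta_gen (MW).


P_gen = 317.7 * 0.96 = 304.9920 MW


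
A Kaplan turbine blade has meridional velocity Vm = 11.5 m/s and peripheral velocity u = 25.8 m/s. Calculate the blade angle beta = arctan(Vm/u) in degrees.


beta = arctan(11.5 / 25.8) = 24.0243 degrees


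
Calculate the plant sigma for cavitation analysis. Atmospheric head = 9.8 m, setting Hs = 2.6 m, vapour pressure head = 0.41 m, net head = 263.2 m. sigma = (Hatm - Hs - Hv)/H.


sigma = (9.8 - 2.6 - 0.41) / 263.2 = 0.0258


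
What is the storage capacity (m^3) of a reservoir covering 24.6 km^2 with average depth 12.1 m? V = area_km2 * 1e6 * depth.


V = 24.6 * 1e6 * 12.1 = 2.9766e+08 m^3


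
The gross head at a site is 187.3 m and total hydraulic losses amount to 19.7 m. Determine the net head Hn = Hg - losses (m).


Hn = 187.3 - 19.7 = 167.6000 m


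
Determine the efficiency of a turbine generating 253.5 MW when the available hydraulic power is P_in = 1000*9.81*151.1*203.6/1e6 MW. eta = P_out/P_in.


P_in = 1000 * 9.81 * 151.1 * 203.6 / 1e6 = 301.7944 MW
eta = 253.5 / 301.7944 = 0.8400


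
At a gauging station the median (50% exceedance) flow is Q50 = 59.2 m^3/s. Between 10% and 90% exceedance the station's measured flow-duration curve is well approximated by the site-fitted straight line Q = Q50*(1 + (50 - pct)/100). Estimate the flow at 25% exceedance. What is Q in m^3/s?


Q = 59.2 * (1 + (50 - 25)/100) = 74.0000 m^3/s


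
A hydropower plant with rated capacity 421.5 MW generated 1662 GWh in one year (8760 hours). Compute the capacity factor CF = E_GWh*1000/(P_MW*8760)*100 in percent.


CF = 1662 * 1000 / (421.5 * 8760) * 100 = 45.0121 %


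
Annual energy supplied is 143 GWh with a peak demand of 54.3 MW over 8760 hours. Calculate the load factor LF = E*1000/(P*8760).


LF = 143 * 1000 / (54.3 * 8760) = 0.3006


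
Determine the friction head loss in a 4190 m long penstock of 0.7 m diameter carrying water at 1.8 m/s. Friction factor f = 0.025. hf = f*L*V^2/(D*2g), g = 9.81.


hf = 0.025 * 4190 * 1.8^2 / (0.7 * 2 * 9.81) = 24.7117 m


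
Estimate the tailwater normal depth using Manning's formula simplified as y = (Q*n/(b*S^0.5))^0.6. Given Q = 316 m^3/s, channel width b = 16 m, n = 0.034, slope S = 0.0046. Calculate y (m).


y = (316 * 0.034 / (16 * 0.0046^0.5))^0.6 = 3.9573 m


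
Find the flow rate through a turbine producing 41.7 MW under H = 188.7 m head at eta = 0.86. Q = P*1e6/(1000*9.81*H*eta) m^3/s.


Q = 41.7 * 1e6 / (1000 * 9.81 * 188.7 * 0.86) = 26.1937 m^3/s


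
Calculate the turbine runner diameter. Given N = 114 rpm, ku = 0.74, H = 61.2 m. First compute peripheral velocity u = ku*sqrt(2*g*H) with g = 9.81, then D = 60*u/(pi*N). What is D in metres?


u = 0.74 * sqrt(2*9.81*61.2) = 25.6423 m/s
D = 60 * 25.6423 / (pi * 114) = 4.2959 m


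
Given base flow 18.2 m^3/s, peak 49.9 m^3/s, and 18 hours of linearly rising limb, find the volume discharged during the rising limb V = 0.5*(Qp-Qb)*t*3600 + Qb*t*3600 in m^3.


V = 0.5*(49.9 - 18.2)*18*3600 + 18.2*18*3600 = 2.2064e+06 m^3


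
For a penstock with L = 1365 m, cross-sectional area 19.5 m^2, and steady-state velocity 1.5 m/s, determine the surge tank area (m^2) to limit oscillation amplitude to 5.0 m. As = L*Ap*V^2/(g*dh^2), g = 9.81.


As = 1365 * 19.5 * 1.5^2 / (9.81 * 5.0^2) = 244.1972 m^2


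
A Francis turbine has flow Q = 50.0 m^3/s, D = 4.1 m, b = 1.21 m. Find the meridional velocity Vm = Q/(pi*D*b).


Vm = 50.0 / (pi * 4.1 * 1.21) = 3.2081 m/s


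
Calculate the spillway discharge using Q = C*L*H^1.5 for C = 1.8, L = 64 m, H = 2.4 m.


Q = 1.8 * 64 * 2.4^1.5 = 428.3210 m^3/s


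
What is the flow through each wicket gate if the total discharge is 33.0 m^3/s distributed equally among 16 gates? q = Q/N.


q = 33.0 / 16 = 2.0625 m^3/s


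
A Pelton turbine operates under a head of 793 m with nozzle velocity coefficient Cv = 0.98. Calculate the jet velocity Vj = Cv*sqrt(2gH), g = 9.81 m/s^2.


Vj = 0.98 * sqrt(2*9.81*793) = 122.2397 m/s


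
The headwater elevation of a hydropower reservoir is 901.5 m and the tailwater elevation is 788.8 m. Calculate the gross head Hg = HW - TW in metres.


Hg = 901.5 - 788.8 = 112.7000 m


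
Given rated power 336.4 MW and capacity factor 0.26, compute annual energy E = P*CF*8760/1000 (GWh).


E = 336.4 * 0.26 * 8760 / 1000 = 766.1846 GWh


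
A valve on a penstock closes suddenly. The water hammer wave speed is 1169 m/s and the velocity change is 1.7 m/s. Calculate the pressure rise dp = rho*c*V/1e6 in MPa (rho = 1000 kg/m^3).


dp = 1000 * 1169 * 1.7 / 1e6 = 1.9873 MPa


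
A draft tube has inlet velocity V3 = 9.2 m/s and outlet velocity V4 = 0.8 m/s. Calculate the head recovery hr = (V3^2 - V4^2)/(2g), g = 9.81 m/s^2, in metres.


hr = (9.2^2 - 0.8^2) / (2*9.81) = 4.2813 m


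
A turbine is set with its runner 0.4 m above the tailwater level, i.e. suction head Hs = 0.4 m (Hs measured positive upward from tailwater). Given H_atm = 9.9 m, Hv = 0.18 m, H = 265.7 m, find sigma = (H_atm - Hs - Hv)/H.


sigma = (9.9 - 0.4 - 0.18) / 265.7 = 0.0351


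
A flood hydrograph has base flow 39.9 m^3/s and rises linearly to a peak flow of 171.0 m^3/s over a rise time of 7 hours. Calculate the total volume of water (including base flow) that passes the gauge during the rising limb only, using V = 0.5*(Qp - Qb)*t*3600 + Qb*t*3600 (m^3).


V = 0.5*(171.0 - 39.9)*7*3600 + 39.9*7*3600 = 2.6573e+06 m^3


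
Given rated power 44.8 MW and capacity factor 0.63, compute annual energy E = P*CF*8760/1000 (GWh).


E = 44.8 * 0.63 * 8760 / 1000 = 247.2422 GWh


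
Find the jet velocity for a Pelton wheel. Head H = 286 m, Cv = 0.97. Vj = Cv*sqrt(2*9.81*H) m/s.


Vj = 0.97 * sqrt(2*9.81*286) = 72.6615 m/s


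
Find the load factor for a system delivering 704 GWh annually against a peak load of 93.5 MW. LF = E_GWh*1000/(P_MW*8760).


LF = 704 * 1000 / (93.5 * 8760) = 0.8595


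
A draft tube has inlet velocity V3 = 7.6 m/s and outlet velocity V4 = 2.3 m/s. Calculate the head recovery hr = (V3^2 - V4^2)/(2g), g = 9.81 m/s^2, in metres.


hr = (7.6^2 - 2.3^2) / (2*9.81) = 2.6743 m


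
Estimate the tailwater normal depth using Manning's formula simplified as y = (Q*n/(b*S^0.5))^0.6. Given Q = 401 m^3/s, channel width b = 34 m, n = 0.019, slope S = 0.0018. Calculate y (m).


y = (401 * 0.019 / (34 * 0.0018^0.5))^0.6 = 2.7144 m


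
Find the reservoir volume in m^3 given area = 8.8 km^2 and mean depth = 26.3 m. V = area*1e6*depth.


V = 8.8 * 1e6 * 26.3 = 2.3144e+08 m^3


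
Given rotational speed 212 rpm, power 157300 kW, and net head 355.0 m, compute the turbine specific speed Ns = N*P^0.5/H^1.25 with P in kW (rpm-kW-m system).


Ns = 212 * 157300^0.5 / 355.0^1.25 = 54.5651


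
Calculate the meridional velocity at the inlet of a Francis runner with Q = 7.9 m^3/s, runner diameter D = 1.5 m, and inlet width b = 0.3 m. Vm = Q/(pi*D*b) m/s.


Vm = 7.9 / (pi * 1.5 * 0.3) = 5.5881 m/s


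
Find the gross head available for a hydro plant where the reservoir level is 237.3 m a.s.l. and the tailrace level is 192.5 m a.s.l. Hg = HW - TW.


Hg = 237.3 - 192.5 = 44.8000 m


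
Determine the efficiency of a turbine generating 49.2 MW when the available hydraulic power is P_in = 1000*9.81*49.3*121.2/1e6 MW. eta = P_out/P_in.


P_in = 1000 * 9.81 * 49.3 * 121.2 / 1e6 = 58.6163 MW
eta = 49.2 / 58.6163 = 0.8394


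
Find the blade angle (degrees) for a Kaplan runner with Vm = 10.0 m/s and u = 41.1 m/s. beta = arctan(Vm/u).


beta = arctan(10.0 / 41.1) = 13.6749 degrees


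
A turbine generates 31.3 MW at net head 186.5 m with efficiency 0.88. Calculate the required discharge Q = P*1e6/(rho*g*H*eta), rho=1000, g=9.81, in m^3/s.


Q = 31.3 * 1e6 / (1000 * 9.81 * 186.5 * 0.88) = 19.4408 m^3/s


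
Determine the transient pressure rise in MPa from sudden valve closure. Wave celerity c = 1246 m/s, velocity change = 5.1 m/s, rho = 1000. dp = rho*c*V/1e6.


dp = 1000 * 1246 * 5.1 / 1e6 = 6.3546 MPa


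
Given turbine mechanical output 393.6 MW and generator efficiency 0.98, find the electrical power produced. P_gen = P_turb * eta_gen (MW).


P_gen = 393.6 * 0.98 = 385.7280 MW


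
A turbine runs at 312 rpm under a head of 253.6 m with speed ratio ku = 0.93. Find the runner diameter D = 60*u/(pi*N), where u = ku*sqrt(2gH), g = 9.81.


u = 0.93 * sqrt(2*9.81*253.6) = 65.6005 m/s
D = 60 * 65.6005 / (pi * 312) = 4.0156 m


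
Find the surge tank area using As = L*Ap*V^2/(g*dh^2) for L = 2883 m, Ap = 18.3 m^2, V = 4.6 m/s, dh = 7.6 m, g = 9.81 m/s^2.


As = 2883 * 18.3 * 4.6^2 / (9.81 * 7.6^2) = 1970.2222 m^2


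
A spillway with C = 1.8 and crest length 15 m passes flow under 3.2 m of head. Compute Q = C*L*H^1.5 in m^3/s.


Q = 1.8 * 15 * 3.2^1.5 = 154.5570 m^3/s


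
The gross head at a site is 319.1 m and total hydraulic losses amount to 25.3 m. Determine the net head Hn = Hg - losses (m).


Hn = 319.1 - 25.3 = 293.8000 m


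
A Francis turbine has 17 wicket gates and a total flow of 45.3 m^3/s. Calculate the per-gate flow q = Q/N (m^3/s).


q = 45.3 / 17 = 2.6647 m^3/s


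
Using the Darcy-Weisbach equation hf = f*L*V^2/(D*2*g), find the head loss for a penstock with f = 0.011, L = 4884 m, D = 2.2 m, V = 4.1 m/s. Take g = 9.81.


hf = 0.011 * 4884 * 4.1^2 / (2.2 * 2 * 9.81) = 20.9225 m


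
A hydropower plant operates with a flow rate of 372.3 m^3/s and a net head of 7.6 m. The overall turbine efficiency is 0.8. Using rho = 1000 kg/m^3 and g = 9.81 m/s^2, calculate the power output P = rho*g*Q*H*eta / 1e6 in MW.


P = 1000 * 9.81 * 372.3 * 7.6 * 0.8 / 1e6 = 22.2058 MW


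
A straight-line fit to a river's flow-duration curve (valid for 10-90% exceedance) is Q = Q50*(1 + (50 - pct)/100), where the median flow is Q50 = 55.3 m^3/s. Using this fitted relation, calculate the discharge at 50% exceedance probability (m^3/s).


Q = 55.3 * (1 + (50 - 50)/100) = 55.3000 m^3/s


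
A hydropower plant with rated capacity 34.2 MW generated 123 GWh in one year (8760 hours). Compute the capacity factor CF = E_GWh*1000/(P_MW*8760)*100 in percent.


CF = 123 * 1000 / (34.2 * 8760) * 100 = 41.0558 %


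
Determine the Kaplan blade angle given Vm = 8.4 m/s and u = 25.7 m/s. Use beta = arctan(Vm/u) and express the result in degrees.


beta = arctan(8.4 / 25.7) = 18.0999 degrees


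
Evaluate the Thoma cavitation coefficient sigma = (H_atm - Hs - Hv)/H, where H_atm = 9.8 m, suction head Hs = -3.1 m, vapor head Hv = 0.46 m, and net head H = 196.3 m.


sigma = (9.8 - (-3.1) - 0.46) / 196.3 = 0.0634


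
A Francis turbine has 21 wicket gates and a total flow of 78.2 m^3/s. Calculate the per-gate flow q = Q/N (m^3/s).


q = 78.2 / 21 = 3.7238 m^3/s


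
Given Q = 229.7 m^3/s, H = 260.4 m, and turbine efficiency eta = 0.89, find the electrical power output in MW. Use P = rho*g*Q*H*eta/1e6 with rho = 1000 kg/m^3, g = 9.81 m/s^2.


P = 1000 * 9.81 * 229.7 * 260.4 * 0.89 / 1e6 = 522.2290 MW


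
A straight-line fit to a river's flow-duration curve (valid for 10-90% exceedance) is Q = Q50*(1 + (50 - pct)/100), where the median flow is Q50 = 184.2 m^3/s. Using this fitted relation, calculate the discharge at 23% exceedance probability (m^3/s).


Q = 184.2 * (1 + (50 - 23)/100) = 233.9340 m^3/s


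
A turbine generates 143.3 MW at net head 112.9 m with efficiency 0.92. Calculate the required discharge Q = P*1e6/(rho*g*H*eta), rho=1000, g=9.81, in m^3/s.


Q = 143.3 * 1e6 / (1000 * 9.81 * 112.9 * 0.92) = 140.6356 m^3/s


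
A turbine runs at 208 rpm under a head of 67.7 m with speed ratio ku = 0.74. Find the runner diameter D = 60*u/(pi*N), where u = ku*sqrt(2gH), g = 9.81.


u = 0.74 * sqrt(2*9.81*67.7) = 26.9697 m/s
D = 60 * 26.9697 / (pi * 208) = 2.4764 m


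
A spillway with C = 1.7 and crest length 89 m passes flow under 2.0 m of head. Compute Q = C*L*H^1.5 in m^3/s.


Q = 1.7 * 89 * 2.0^1.5 = 427.9410 m^3/s


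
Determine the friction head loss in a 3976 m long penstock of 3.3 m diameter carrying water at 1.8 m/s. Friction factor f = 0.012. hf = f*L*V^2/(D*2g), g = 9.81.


hf = 0.012 * 3976 * 1.8^2 / (3.3 * 2 * 9.81) = 2.3876 m


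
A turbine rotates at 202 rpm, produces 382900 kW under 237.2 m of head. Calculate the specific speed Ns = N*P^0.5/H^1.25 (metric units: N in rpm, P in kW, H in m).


Ns = 202 * 382900^0.5 / 237.2^1.25 = 134.2767


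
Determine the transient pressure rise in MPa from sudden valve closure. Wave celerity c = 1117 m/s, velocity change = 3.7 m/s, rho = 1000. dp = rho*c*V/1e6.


dp = 1000 * 1117 * 3.7 / 1e6 = 4.1329 MPa


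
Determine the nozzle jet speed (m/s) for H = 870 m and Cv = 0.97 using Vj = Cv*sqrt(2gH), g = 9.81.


Vj = 0.97 * sqrt(2*9.81*870) = 126.7304 m/s


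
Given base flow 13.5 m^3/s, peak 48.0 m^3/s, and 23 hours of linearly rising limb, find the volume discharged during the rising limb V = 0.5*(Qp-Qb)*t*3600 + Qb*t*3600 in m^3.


V = 0.5*(48.0 - 13.5)*23*3600 + 13.5*23*3600 = 2.5461e+06 m^3


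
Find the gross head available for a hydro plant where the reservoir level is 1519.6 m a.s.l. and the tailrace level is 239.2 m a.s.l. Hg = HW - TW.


Hg = 1519.6 - 239.2 = 1280.4000 m


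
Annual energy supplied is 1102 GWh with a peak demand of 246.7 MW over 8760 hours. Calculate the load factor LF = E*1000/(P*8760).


LF = 1102 * 1000 / (246.7 * 8760) = 0.5099


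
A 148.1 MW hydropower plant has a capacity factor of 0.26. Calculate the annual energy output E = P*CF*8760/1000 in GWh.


E = 148.1 * 0.26 * 8760 / 1000 = 337.3126 GWh


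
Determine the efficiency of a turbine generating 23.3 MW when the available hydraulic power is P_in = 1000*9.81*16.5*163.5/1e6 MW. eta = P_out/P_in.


P_in = 1000 * 9.81 * 16.5 * 163.5 / 1e6 = 26.4649 MW
eta = 23.3 / 26.4649 = 0.8804


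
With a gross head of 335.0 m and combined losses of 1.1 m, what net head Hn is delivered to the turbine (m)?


Hn = 335.0 - 1.1 = 333.9000 m


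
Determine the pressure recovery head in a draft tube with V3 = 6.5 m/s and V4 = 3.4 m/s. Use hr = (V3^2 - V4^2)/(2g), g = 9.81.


hr = (6.5^2 - 3.4^2) / (2*9.81) = 1.5642 m


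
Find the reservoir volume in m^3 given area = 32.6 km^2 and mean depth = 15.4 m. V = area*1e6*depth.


V = 32.6 * 1e6 * 15.4 = 5.0204e+08 m^3


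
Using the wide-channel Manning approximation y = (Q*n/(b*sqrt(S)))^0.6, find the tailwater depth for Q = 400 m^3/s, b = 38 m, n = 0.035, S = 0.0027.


y = (400 * 0.035 / (38 * 0.0027^0.5))^0.6 = 3.2389 m


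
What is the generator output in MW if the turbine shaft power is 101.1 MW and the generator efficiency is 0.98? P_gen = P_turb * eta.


P_gen = 101.1 * 0.98 = 99.0780 MW


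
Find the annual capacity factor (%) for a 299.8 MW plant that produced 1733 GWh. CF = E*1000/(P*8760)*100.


CF = 1733 * 1000 / (299.8 * 8760) * 100 = 65.9877 %


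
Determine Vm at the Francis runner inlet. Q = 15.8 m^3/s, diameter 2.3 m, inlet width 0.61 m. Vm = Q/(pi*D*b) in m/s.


Vm = 15.8 / (pi * 2.3 * 0.61) = 3.5847 m/s


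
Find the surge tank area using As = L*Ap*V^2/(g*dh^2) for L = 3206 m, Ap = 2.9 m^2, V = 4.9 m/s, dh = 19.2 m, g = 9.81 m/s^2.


As = 3206 * 2.9 * 4.9^2 / (9.81 * 19.2^2) = 61.7280 m^2


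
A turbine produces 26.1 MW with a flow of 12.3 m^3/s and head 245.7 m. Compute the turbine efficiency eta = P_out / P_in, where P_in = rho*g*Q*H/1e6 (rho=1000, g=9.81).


P_in = 1000 * 9.81 * 12.3 * 245.7 / 1e6 = 29.6469 MW
eta = 26.1 / 29.6469 = 0.8804


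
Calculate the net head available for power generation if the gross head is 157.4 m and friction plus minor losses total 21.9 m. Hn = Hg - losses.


Hn = 157.4 - 21.9 = 135.5000 m


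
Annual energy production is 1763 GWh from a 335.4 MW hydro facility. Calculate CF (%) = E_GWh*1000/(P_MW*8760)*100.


CF = 1763 * 1000 / (335.4 * 8760) * 100 = 60.0047 %


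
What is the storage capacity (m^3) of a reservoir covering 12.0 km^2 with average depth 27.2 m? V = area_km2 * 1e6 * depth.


V = 12.0 * 1e6 * 27.2 = 3.2640e+08 m^3


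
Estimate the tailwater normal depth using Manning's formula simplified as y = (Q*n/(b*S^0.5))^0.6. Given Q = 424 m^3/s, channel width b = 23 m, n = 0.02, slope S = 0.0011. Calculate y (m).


y = (424 * 0.02 / (23 * 0.0011^0.5))^0.6 = 4.2421 m


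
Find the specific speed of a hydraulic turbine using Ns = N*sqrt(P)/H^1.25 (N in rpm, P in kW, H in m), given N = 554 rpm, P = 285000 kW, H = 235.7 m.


Ns = 554 * 285000^0.5 / 235.7^1.25 = 320.2453


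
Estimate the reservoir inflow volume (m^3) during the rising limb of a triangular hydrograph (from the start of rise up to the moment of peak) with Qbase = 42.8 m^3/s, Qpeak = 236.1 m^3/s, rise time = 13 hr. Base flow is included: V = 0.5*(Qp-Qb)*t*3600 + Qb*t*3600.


V = 0.5*(236.1 - 42.8)*13*3600 + 42.8*13*3600 = 6.5263e+06 m^3


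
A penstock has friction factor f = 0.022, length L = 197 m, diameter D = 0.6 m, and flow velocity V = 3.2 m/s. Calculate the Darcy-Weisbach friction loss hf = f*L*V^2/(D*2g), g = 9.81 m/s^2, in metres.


hf = 0.022 * 197 * 3.2^2 / (0.6 * 2 * 9.81) = 3.7700 m


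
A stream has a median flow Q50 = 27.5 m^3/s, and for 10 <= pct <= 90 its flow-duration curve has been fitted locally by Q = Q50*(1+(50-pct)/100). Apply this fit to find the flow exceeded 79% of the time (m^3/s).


Q = 27.5 * (1 + (50 - 79)/100) = 19.5250 m^3/s


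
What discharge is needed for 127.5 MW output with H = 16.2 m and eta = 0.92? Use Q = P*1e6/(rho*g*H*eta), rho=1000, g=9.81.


Q = 127.5 * 1e6 / (1000 * 9.81 * 16.2 * 0.92) = 872.0439 m^3/s


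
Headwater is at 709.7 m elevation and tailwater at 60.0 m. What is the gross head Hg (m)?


Hg = 709.7 - 60.0 = 649.7000 m


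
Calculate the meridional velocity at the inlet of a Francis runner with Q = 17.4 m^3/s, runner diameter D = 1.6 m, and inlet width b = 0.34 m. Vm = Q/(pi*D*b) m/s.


Vm = 17.4 / (pi * 1.6 * 0.34) = 10.1812 m/s


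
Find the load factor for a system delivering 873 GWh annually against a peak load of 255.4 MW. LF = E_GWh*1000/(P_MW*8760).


LF = 873 * 1000 / (255.4 * 8760) = 0.3902


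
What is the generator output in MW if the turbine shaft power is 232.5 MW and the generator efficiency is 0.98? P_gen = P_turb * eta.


P_gen = 232.5 * 0.98 = 227.8500 MW


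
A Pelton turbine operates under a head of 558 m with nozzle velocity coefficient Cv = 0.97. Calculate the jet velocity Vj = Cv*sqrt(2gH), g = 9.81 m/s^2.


Vj = 0.97 * sqrt(2*9.81*558) = 101.4935 m/s


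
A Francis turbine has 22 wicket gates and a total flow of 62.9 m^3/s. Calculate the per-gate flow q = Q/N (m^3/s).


q = 62.9 / 22 = 2.8591 m^3/s


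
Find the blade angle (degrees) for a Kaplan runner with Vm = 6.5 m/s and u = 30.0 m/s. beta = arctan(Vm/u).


beta = arctan(6.5 / 30.0) = 12.2251 degrees


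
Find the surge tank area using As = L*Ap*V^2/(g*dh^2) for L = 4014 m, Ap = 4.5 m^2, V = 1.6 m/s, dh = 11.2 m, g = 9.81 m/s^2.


As = 4014 * 4.5 * 1.6^2 / (9.81 * 11.2^2) = 37.5772 m^2


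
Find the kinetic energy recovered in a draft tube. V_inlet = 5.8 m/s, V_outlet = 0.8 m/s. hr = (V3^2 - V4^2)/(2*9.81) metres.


hr = (5.8^2 - 0.8^2) / (2*9.81) = 1.6820 m


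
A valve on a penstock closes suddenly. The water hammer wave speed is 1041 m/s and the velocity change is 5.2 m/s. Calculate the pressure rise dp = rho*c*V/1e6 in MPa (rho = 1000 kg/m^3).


dp = 1000 * 1041 * 5.2 / 1e6 = 5.4132 MPa


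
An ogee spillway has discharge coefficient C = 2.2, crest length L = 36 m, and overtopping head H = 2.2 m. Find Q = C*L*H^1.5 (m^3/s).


Q = 2.2 * 36 * 2.2^1.5 = 258.4397 m^3/s


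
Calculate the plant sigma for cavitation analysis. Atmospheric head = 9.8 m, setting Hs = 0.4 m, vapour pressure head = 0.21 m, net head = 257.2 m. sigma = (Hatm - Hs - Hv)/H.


sigma = (9.8 - 0.4 - 0.21) / 257.2 = 0.0357


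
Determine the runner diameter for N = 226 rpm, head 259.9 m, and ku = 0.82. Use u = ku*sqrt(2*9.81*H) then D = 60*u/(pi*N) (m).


u = 0.82 * sqrt(2*9.81*259.9) = 58.5553 m/s
D = 60 * 58.5553 / (pi * 226) = 4.9483 m


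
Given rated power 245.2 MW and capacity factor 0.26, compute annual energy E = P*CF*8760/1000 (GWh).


E = 245.2 * 0.26 * 8760 / 1000 = 558.4675 GWh
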